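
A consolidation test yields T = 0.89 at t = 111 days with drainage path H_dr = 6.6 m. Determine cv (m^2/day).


Using cv = T * H_dr^2 / t
H_dr^2 = 6.6^2 = 43.56
cv = 0.89 * 43.56 / 111
cv = 0.34926 m^2/day


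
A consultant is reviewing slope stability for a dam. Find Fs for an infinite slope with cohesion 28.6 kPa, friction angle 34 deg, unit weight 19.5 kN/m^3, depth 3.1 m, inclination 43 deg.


Using Fs = c / (gamma*H*sin(beta)*cos(beta)) + tan(phi)/tan(beta)
Cohesion contribution = 28.6 / (19.5*3.1*sin(43)*cos(43))
Cohesion contribution = 0.948547
Friction contribution = tan(34)/tan(43) = 0.723322
Fs = 0.948547 + 0.723322
Fs = 1.672


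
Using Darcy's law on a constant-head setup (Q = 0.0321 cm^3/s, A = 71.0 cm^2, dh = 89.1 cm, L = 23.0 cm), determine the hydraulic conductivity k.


Compute hydraulic gradient:
i = dh / L = 89.1 / 23.0 = 3.87391
Then apply Darcy's law:
k = Q / (A * i)
k = 0.0321 / (71.0 * 3.87391)
k = 0.0321 / 275.048
k = 0.000117 cm/s


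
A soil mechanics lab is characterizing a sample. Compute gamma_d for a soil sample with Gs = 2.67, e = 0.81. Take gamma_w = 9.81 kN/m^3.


Using gamma_d = Gs * gamma_w / (1 + e)
gamma_d = 2.67 * 9.81 / (1 + 0.81)
gamma_d = 2.67 * 9.81 / 1.81
gamma_d = 14.471 kN/m^3


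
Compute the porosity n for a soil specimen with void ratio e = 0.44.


Using the relation n = e / (1 + e)
n = 0.44 / (1 + 0.44)
n = 0.44 / 1.44
n = 0.3056


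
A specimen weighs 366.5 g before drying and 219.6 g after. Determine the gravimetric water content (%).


Result: 66.89 %

Derivation:
Using w = (m_wet - m_dry) / m_dry * 100
m_wet - m_dry = 366.5 - 219.6 = 146.9 g
w = 146.9 / 219.6 * 100
w = 66.89 %


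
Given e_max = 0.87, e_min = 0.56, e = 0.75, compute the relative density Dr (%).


Using Dr = (e_max - e) / (e_max - e_min) * 100
e_max - e = 0.87 - 0.75 = 0.12
e_max - e_min = 0.87 - 0.56 = 0.31
Dr = 0.12 / 0.31 * 100
Dr = 38.71 %


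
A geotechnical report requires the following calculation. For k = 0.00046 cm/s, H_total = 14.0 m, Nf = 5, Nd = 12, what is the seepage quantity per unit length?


Convert k to m/s for unit consistency with H:
k = 0.00046 cm/s = 0.00046 / 100 m/s = 4.6e-06 m/s
Using q = k * H * Nf / Nd
Nf / Nd = 5 / 12 = 0.4167
q = 4.6e-06 * 14.0 * 0.4167
q = 2.683e-05 m^3/s per m


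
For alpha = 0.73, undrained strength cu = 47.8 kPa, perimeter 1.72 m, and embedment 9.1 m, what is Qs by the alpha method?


Using Qs = alpha * cu * perimeter * L
Qs = 0.73 * 47.8 * 1.72 * 9.1
Qs = 546.16 kN


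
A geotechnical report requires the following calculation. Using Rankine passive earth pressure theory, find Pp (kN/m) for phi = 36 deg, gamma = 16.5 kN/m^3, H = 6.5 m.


Compute passive earth pressure coefficient:
Kp = tan^2(45 + phi/2) = tan^2(63.0) = 3.85184
Compute passive force:
Pp = 0.5 * Kp * gamma * H^2
Pp = 0.5 * 3.85184 * 16.5 * 6.5^2
Pp = 1342.61 kN/m


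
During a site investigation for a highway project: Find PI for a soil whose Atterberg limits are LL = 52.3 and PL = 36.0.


Using PI = LL - PL
PI = 52.3 - 36.0
PI = 16.3


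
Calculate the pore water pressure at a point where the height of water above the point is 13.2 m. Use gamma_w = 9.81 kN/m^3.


Result: 129.49 kPa

Derivation:
Using u = gamma_w * h_w
u = 9.81 * 13.2
u = 129.49 kPa


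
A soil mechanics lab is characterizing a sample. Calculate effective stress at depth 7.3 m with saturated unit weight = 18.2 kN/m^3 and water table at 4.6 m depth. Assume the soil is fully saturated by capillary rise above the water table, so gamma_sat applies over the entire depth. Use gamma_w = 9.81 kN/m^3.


Result: 106.37 kPa

Derivation:
Total stress = gamma_sat * depth
sigma = 18.2 * 7.3 = 132.86 kPa
Pore water pressure u = gamma_w * (depth - d_wt)
u = 9.81 * (7.3 - 4.6) = 26.487 kPa
Effective stress = sigma - u
sigma' = 132.86 - 26.487 = 106.37 kPa


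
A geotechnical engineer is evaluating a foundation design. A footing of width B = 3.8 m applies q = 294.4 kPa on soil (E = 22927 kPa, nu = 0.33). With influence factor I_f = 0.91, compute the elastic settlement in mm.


Using Se = q * B * (1 - nu^2) * I_f / E
1 - nu^2 = 1 - 0.33^2 = 0.8911
Se = 294.4 * 3.8 * 0.8911 * 0.91 / 22927
Se = 0.039568 m
Convert to mm: Se = 0.039568 * 1000 = 39.568 mm


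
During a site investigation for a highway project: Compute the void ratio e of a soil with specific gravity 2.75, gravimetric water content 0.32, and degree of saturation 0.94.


Using the relation e = Gs * w / S
e = 2.75 * 0.32 / 0.94
e = 0.9362


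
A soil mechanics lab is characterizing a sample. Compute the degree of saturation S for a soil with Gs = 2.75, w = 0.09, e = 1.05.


Using S = Gs * w / e
S = 2.75 * 0.09 / 1.05
S = 0.2357


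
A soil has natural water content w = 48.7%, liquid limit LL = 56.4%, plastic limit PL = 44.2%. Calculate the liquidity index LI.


First compute the plasticity index:
PI = LL - PL = 56.4 - 44.2 = 12.2
Then compute the liquidity index:
LI = (w - PL) / PI
LI = (48.7 - 44.2) / 12.2
LI = 0.369


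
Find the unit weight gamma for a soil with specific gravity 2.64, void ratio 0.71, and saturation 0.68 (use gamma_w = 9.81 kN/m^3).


Using gamma = gamma_w * (Gs + S*e) / (1 + e)
Numerator: Gs + S*e = 2.64 + 0.68*0.71 = 3.1228
Denominator: 1 + e = 1 + 0.71 = 1.71
gamma = 9.81 * 3.1228 / 1.71
gamma = 17.915 kN/m^3


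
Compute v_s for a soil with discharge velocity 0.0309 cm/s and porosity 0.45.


Using v_s = v_d / n
v_s = 0.0309 / 0.45
v_s = 0.06867 cm/s


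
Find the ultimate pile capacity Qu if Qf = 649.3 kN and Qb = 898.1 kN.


Using Qu = Qf + Qb
Qu = 649.3 + 898.1
Qu = 1547.4 kN


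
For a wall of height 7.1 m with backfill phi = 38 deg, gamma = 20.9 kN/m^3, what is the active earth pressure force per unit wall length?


Compute active earth pressure coefficient:
Ka = tan^2(45 - phi/2) = tan^2(26.0) = 0.237883
Compute active force:
Pa = 0.5 * Ka * gamma * H^2
Pa = 0.5 * 0.237883 * 20.9 * 7.1^2
Pa = 125.31 kN/m


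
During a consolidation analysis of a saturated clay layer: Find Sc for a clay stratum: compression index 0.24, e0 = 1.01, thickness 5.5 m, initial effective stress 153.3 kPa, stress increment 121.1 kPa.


Using Sc = Cc * H / (1 + e0) * log10((sigma0 + delta_sigma) / sigma0)
Stress ratio = (153.3 + 121.1) / 153.3 = 1.78995
log10(1.78995) = 0.252842
Cc * H / (1 + e0) = 0.24 * 5.5 / (1 + 1.01) = 0.656716
Sc = 0.656716 * 0.252842
Sc = 0.166 m


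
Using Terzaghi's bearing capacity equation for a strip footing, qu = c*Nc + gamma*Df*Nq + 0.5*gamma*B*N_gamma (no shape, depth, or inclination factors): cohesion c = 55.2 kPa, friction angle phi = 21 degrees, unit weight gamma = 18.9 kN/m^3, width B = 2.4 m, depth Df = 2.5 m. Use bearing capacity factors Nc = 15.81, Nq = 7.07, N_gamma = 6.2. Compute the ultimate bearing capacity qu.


Compute qu = c*Nc + gamma*Df*Nq + 0.5*gamma*B*N_gamma
Term 1: 55.2 * 15.81 = 872.712
Term 2: 18.9 * 2.5 * 7.07 = 334.0575
Term 3: 0.5 * 18.9 * 2.4 * 6.2 = 140.616
qu = 872.712 + 334.0575 + 140.616
qu = 1347.39 kPa


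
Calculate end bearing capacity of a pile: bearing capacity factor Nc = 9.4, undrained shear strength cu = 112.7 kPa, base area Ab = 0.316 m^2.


Using Qb = Nc * cu * Ab
Qb = 9.4 * 112.7 * 0.316
Qb = 334.76 kN


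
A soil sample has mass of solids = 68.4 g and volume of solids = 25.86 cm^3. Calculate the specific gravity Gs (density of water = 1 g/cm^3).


Using Gs = m_s / (V_s * rho_w)
Since rho_w = 1 g/cm^3:
Gs = 68.4 / 25.86
Gs = 2.645


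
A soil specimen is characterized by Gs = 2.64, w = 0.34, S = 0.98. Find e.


Using the relation e = Gs * w / S
e = 2.64 * 0.34 / 0.98
e = 0.9159


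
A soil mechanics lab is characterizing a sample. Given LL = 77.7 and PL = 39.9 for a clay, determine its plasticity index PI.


Using PI = LL - PL
PI = 77.7 - 39.9
PI = 37.8


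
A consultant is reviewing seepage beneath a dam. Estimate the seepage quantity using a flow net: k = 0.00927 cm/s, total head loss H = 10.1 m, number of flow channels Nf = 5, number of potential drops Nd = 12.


Convert k to m/s for unit consistency with H:
k = 0.00927 cm/s = 0.00927 / 100 m/s = 9.27e-05 m/s
Using q = k * H * Nf / Nd
Nf / Nd = 5 / 12 = 0.4167
q = 9.27e-05 * 10.1 * 0.4167
q = 0.0003901 m^3/s per m


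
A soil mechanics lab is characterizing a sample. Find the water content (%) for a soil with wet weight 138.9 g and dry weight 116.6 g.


Result: 19.13 %

Derivation:
Using w = (m_wet - m_dry) / m_dry * 100
m_wet - m_dry = 138.9 - 116.6 = 22.3 g
w = 22.3 / 116.6 * 100
w = 19.13 %


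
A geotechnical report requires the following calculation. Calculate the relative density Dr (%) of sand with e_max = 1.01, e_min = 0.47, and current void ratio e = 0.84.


Using Dr = (e_max - e) / (e_max - e_min) * 100
e_max - e = 1.01 - 0.84 = 0.17
e_max - e_min = 1.01 - 0.47 = 0.54
Dr = 0.17 / 0.54 * 100
Dr = 31.48 %


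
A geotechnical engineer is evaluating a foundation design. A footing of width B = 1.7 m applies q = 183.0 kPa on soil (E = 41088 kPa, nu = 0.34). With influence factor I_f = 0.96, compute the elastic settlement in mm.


Using Se = q * B * (1 - nu^2) * I_f / E
1 - nu^2 = 1 - 0.34^2 = 0.8844
Se = 183.0 * 1.7 * 0.8844 * 0.96 / 41088
Se = 0.006428 m
Convert to mm: Se = 0.006428 * 1000 = 6.428 mm


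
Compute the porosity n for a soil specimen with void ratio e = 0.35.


Using the relation n = e / (1 + e)
n = 0.35 / (1 + 0.35)
n = 0.35 / 1.35
n = 0.2593


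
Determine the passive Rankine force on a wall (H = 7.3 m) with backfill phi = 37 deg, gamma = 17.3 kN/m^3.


Compute passive earth pressure coefficient:
Kp = tan^2(45 + phi/2) = tan^2(63.5) = 4.022791
Compute passive force:
Pp = 0.5 * Kp * gamma * H^2
Pp = 0.5 * 4.022791 * 17.3 * 7.3^2
Pp = 1854.34 kN/m


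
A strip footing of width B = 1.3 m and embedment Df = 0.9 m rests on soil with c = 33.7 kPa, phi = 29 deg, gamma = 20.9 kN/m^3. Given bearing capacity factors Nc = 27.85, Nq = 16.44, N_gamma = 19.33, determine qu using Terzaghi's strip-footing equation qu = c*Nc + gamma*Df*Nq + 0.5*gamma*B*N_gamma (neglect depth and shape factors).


Compute qu = c*Nc + gamma*Df*Nq + 0.5*gamma*B*N_gamma
Term 1: 33.7 * 27.85 = 938.545
Term 2: 20.9 * 0.9 * 16.44 = 309.2364
Term 3: 0.5 * 20.9 * 1.3 * 19.33 = 262.59805
qu = 938.545 + 309.2364 + 262.59805
qu = 1510.38 kPa


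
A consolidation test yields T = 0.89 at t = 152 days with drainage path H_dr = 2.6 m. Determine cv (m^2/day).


Using cv = T * H_dr^2 / t
H_dr^2 = 2.6^2 = 6.76
cv = 0.89 * 6.76 / 152
cv = 0.03958 m^2/day


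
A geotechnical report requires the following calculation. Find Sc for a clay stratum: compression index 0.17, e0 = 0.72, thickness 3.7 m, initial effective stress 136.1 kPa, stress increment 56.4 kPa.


Using Sc = Cc * H / (1 + e0) * log10((sigma0 + delta_sigma) / sigma0)
Stress ratio = (136.1 + 56.4) / 136.1 = 1.4144
log10(1.4144) = 0.150573
Cc * H / (1 + e0) = 0.17 * 3.7 / (1 + 0.72) = 0.365698
Sc = 0.365698 * 0.150573
Sc = 0.0551 m


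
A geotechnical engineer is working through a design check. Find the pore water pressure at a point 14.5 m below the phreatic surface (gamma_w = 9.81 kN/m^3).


Using u = gamma_w * h_w
u = 9.81 * 14.5
u = 142.25 kPa


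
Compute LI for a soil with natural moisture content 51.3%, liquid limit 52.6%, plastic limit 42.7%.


Result: 0.869

Derivation:
First compute the plasticity index:
PI = LL - PL = 52.6 - 42.7 = 9.9
Then compute the liquidity index:
LI = (w - PL) / PI
LI = (51.3 - 42.7) / 9.9
LI = 0.869


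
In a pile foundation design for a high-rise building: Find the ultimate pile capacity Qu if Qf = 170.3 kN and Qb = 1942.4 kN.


Using Qu = Qf + Qb
Qu = 170.3 + 1942.4
Qu = 2112.7 kN


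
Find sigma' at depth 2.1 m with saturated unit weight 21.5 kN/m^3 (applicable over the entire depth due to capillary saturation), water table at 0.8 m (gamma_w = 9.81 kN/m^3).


Total stress = gamma_sat * depth
sigma = 21.5 * 2.1 = 45.15 kPa
Pore water pressure u = gamma_w * (depth - d_wt)
u = 9.81 * (2.1 - 0.8) = 12.753 kPa
Effective stress = sigma - u
sigma' = 45.15 - 12.753 = 32.4 kPa


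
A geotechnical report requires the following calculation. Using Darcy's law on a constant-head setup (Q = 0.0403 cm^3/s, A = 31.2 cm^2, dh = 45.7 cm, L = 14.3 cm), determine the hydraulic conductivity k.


Compute hydraulic gradient:
i = dh / L = 45.7 / 14.3 = 3.1958
Then apply Darcy's law:
k = Q / (A * i)
k = 0.0403 / (31.2 * 3.1958)
k = 0.0403 / 99.7091
k = 0.000404 cm/s


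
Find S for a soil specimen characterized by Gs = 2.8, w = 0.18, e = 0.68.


Using S = Gs * w / e
S = 2.8 * 0.18 / 0.68
S = 0.7412


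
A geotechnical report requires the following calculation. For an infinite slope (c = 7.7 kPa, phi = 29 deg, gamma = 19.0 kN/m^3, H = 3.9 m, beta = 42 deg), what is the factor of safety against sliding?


Using Fs = c / (gamma*H*sin(beta)*cos(beta)) + tan(phi)/tan(beta)
Cohesion contribution = 7.7 / (19.0*3.9*sin(42)*cos(42))
Cohesion contribution = 0.208972
Friction contribution = tan(29)/tan(42) = 0.615623
Fs = 0.208972 + 0.615623
Fs = 0.825


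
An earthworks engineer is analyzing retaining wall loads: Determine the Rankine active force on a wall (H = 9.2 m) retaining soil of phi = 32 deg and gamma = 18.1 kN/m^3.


Result: 235.36 kN/m

Derivation:
Compute active earth pressure coefficient:
Ka = tan^2(45 - phi/2) = tan^2(29.0) = 0.307259
Compute active force:
Pa = 0.5 * Ka * gamma * H^2
Pa = 0.5 * 0.307259 * 18.1 * 9.2^2
Pa = 235.36 kN/m


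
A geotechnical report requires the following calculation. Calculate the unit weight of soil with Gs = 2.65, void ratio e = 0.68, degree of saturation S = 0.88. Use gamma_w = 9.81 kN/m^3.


Using gamma = gamma_w * (Gs + S*e) / (1 + e)
Numerator: Gs + S*e = 2.65 + 0.88*0.68 = 3.2484
Denominator: 1 + e = 1 + 0.68 = 1.68
gamma = 9.81 * 3.2484 / 1.68
gamma = 18.968 kN/m^3


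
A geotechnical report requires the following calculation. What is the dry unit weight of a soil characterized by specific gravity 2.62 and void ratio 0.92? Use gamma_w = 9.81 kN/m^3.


Result: 13.387 kN/m^3

Derivation:
Using gamma_d = Gs * gamma_w / (1 + e)
gamma_d = 2.62 * 9.81 / (1 + 0.92)
gamma_d = 2.62 * 9.81 / 1.92
gamma_d = 13.387 kN/m^3


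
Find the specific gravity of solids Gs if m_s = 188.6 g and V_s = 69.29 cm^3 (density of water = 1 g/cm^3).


Using Gs = m_s / (V_s * rho_w)
Since rho_w = 1 g/cm^3:
Gs = 188.6 / 69.29
Gs = 2.722


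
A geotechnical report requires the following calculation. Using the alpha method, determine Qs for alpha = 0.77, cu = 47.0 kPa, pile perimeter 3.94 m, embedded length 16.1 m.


Using Qs = alpha * cu * perimeter * L
Qs = 0.77 * 47.0 * 3.94 * 16.1
Qs = 2295.68 kN


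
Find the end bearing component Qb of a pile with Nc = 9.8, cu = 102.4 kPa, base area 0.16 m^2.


Using Qb = Nc * cu * Ab
Qb = 9.8 * 102.4 * 0.16
Qb = 160.56 kN


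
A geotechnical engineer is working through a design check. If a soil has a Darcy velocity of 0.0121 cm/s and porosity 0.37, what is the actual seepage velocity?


Using v_s = v_d / n
v_s = 0.0121 / 0.37
v_s = 0.0327 cm/s


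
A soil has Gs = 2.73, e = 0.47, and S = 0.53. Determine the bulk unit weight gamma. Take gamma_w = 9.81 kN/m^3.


Using gamma = gamma_w * (Gs + S*e) / (1 + e)
Numerator: Gs + S*e = 2.73 + 0.53*0.47 = 2.9791
Denominator: 1 + e = 1 + 0.47 = 1.47
gamma = 9.81 * 2.9791 / 1.47
gamma = 19.881 kN/m^3


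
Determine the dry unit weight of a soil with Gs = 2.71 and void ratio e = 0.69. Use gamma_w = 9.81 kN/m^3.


Using gamma_d = Gs * gamma_w / (1 + e)
gamma_d = 2.71 * 9.81 / (1 + 0.69)
gamma_d = 2.71 * 9.81 / 1.69
gamma_d = 15.731 kN/m^3


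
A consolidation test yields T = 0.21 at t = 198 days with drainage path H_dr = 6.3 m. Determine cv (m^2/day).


Using cv = T * H_dr^2 / t
H_dr^2 = 6.3^2 = 39.69
cv = 0.21 * 39.69 / 198
cv = 0.0421 m^2/day


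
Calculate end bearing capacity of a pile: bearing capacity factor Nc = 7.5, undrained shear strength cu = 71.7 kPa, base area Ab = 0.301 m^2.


Using Qb = Nc * cu * Ab
Qb = 7.5 * 71.7 * 0.301
Qb = 161.86 kN


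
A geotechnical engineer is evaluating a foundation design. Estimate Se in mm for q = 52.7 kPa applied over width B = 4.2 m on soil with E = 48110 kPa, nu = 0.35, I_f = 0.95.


Result: 3.835 mm

Derivation:
Using Se = q * B * (1 - nu^2) * I_f / E
1 - nu^2 = 1 - 0.35^2 = 0.8775
Se = 52.7 * 4.2 * 0.8775 * 0.95 / 48110
Se = 0.003835 m
Convert to mm: Se = 0.003835 * 1000 = 3.835 mm


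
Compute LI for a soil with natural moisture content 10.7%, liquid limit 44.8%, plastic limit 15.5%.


First compute the plasticity index:
PI = LL - PL = 44.8 - 15.5 = 29.3
Then compute the liquidity index:
LI = (w - PL) / PI
LI = (10.7 - 15.5) / 29.3
LI = -0.164


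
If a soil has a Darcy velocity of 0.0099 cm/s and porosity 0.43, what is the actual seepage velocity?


Using v_s = v_d / n
v_s = 0.0099 / 0.43
v_s = 0.02302 cm/s


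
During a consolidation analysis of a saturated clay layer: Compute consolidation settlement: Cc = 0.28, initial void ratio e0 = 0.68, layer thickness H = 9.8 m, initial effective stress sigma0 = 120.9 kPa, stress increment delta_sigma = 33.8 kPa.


Using Sc = Cc * H / (1 + e0) * log10((sigma0 + delta_sigma) / sigma0)
Stress ratio = (120.9 + 33.8) / 120.9 = 1.27957
log10(1.27957) = 0.107064
Cc * H / (1 + e0) = 0.28 * 9.8 / (1 + 0.68) = 1.63333
Sc = 1.63333 * 0.107064
Sc = 0.1749 m


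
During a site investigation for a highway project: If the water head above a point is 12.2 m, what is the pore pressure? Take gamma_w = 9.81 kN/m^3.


Result: 119.68 kPa

Derivation:
Using u = gamma_w * h_w
u = 9.81 * 12.2
u = 119.68 kPa


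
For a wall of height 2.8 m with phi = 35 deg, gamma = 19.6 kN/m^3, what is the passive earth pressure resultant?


Compute passive earth pressure coefficient:
Kp = tan^2(45 + phi/2) = tan^2(62.5) = 3.690172
Compute passive force:
Pp = 0.5 * Kp * gamma * H^2
Pp = 0.5 * 3.690172 * 19.6 * 2.8^2
Pp = 283.52 kN/m


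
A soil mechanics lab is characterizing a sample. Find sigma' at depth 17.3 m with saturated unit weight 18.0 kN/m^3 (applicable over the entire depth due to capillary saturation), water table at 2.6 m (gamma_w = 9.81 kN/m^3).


Total stress = gamma_sat * depth
sigma = 18.0 * 17.3 = 311.4 kPa
Pore water pressure u = gamma_w * (depth - d_wt)
u = 9.81 * (17.3 - 2.6) = 144.207 kPa
Effective stress = sigma - u
sigma' = 311.4 - 144.207 = 167.19 kPa


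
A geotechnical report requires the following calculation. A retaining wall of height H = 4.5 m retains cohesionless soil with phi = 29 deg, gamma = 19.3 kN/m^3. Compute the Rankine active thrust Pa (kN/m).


Result: 67.8 kN/m

Derivation:
Compute active earth pressure coefficient:
Ka = tan^2(45 - phi/2) = tan^2(30.5) = 0.346974
Compute active force:
Pa = 0.5 * Ka * gamma * H^2
Pa = 0.5 * 0.346974 * 19.3 * 4.5^2
Pa = 67.8 kN/m


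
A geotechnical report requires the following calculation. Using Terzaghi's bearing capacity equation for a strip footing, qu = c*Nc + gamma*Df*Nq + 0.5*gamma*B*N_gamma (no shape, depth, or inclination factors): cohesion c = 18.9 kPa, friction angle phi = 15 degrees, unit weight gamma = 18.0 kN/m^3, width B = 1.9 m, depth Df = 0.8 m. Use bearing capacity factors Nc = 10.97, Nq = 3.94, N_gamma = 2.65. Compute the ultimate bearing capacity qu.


Result: 309.38 kPa

Derivation:
Compute qu = c*Nc + gamma*Df*Nq + 0.5*gamma*B*N_gamma
Term 1: 18.9 * 10.97 = 207.333
Term 2: 18.0 * 0.8 * 3.94 = 56.736
Term 3: 0.5 * 18.0 * 1.9 * 2.65 = 45.315
qu = 207.333 + 56.736 + 45.315
qu = 309.38 kPa


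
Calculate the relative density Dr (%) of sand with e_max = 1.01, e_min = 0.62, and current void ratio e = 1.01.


Using Dr = (e_max - e) / (e_max - e_min) * 100
e_max - e = 1.01 - 1.01 = 0.0
e_max - e_min = 1.01 - 0.62 = 0.39
Dr = 0.0 / 0.39 * 100
Dr = 0.0 %


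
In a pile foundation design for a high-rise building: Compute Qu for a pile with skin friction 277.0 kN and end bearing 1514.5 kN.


Result: 1791.5 kN

Derivation:
Using Qu = Qf + Qb
Qu = 277.0 + 1514.5
Qu = 1791.5 kN


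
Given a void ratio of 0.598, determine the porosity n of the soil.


Using the relation n = e / (1 + e)
n = 0.598 / (1 + 0.598)
n = 0.598 / 1.598
n = 0.3742


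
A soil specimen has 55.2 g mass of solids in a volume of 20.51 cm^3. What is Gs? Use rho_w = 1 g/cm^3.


Using Gs = m_s / (V_s * rho_w)
Since rho_w = 1 g/cm^3:
Gs = 55.2 / 20.51
Gs = 2.691


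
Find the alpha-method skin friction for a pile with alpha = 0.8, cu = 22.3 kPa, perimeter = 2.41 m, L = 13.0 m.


Using Qs = alpha * cu * perimeter * L
Qs = 0.8 * 22.3 * 2.41 * 13.0
Qs = 558.93 kN


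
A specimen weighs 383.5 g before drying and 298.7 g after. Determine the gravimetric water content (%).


Using w = (m_wet - m_dry) / m_dry * 100
m_wet - m_dry = 383.5 - 298.7 = 84.8 g
w = 84.8 / 298.7 * 100
w = 28.39 %


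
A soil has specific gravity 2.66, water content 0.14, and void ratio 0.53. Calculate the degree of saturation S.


Result: 0.7026

Derivation:
Using S = Gs * w / e
S = 2.66 * 0.14 / 0.53
S = 0.7026


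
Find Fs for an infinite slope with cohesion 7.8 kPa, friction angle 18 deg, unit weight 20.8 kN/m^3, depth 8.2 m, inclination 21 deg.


Using Fs = c / (gamma*H*sin(beta)*cos(beta)) + tan(phi)/tan(beta)
Cohesion contribution = 7.8 / (20.8*8.2*sin(21)*cos(21))
Cohesion contribution = 0.13669
Friction contribution = tan(18)/tan(21) = 0.846445
Fs = 0.13669 + 0.846445
Fs = 0.983


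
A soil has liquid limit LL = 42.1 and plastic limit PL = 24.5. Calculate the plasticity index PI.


Using PI = LL - PL
PI = 42.1 - 24.5
PI = 17.6


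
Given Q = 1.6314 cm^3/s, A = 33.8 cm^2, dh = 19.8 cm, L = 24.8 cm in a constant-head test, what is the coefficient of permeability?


Result: 0.060455 cm/s

Derivation:
Compute hydraulic gradient:
i = dh / L = 19.8 / 24.8 = 0.798387
Then apply Darcy's law:
k = Q / (A * i)
k = 1.6314 / (33.8 * 0.798387)
k = 1.6314 / 26.9855
k = 0.060455 cm/s


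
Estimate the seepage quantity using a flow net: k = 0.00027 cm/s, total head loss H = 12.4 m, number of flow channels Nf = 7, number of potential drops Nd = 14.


Convert k to m/s for unit consistency with H:
k = 0.00027 cm/s = 0.00027 / 100 m/s = 2.7e-06 m/s
Using q = k * H * Nf / Nd
Nf / Nd = 7 / 14 = 0.5
q = 2.7e-06 * 12.4 * 0.5
q = 1.674e-05 m^3/s per m


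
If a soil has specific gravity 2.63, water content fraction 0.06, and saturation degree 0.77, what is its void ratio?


Result: 0.2049

Derivation:
Using the relation e = Gs * w / S
e = 2.63 * 0.06 / 0.77
e = 0.2049


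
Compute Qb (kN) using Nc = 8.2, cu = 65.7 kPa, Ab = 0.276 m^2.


Using Qb = Nc * cu * Ab
Qb = 8.2 * 65.7 * 0.276
Qb = 148.69 kN


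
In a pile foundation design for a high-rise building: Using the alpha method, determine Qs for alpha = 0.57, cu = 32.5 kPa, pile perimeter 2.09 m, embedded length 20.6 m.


Using Qs = alpha * cu * perimeter * L
Qs = 0.57 * 32.5 * 2.09 * 20.6
Qs = 797.58 kN


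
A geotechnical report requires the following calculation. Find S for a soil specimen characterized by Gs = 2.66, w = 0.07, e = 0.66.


Result: 0.2821

Derivation:
Using S = Gs * w / e
S = 2.66 * 0.07 / 0.66
S = 0.2821


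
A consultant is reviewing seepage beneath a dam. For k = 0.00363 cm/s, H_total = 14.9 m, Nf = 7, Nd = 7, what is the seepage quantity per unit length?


Convert k to m/s for unit consistency with H:
k = 0.00363 cm/s = 0.00363 / 100 m/s = 3.63e-05 m/s
Using q = k * H * Nf / Nd
Nf / Nd = 7 / 7 = 1.0
q = 3.63e-05 * 14.9 * 1.0
q = 0.0005409 m^3/s per m


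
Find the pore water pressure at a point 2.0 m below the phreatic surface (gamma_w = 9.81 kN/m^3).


Using u = gamma_w * h_w
u = 9.81 * 2.0
u = 19.62 kPa


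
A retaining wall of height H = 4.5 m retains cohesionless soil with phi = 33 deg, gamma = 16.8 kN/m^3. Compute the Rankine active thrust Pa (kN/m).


Compute active earth pressure coefficient:
Ka = tan^2(45 - phi/2) = tan^2(28.5) = 0.294801
Compute active force:
Pa = 0.5 * Ka * gamma * H^2
Pa = 0.5 * 0.294801 * 16.8 * 4.5^2
Pa = 50.15 kN/m


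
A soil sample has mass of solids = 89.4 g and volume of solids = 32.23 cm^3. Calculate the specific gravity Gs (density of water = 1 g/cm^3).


Using Gs = m_s / (V_s * rho_w)
Since rho_w = 1 g/cm^3:
Gs = 89.4 / 32.23
Gs = 2.774


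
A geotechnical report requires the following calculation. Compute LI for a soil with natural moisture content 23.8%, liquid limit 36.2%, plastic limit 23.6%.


Result: 0.016

Derivation:
First compute the plasticity index:
PI = LL - PL = 36.2 - 23.6 = 12.6
Then compute the liquidity index:
LI = (w - PL) / PI
LI = (23.8 - 23.6) / 12.6
LI = 0.016


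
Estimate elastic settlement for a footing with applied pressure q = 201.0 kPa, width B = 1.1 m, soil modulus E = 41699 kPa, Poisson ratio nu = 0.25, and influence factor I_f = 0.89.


Using Se = q * B * (1 - nu^2) * I_f / E
1 - nu^2 = 1 - 0.25^2 = 0.9375
Se = 201.0 * 1.1 * 0.9375 * 0.89 / 41699
Se = 0.004424 m
Convert to mm: Se = 0.004424 * 1000 = 4.424 mm


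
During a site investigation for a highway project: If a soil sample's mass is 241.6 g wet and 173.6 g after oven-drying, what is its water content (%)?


Using w = (m_wet - m_dry) / m_dry * 100
m_wet - m_dry = 241.6 - 173.6 = 68.0 g
w = 68.0 / 173.6 * 100
w = 39.17 %


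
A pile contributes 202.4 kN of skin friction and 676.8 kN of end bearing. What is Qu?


Using Qu = Qf + Qb
Qu = 202.4 + 676.8
Qu = 879.2 kN


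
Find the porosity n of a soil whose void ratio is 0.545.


Using the relation n = e / (1 + e)
n = 0.545 / (1 + 0.545)
n = 0.545 / 1.545
n = 0.3528


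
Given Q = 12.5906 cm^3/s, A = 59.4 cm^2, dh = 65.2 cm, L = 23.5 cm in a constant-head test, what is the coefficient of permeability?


Compute hydraulic gradient:
i = dh / L = 65.2 / 23.5 = 2.77447
Then apply Darcy's law:
k = Q / (A * i)
k = 12.5906 / (59.4 * 2.77447)
k = 12.5906 / 164.803
k = 0.076398 cm/s


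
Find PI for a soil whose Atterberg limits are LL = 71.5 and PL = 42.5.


Using PI = LL - PL
PI = 71.5 - 42.5
PI = 29.0


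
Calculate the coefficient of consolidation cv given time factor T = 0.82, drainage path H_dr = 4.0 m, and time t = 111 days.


Using cv = T * H_dr^2 / t
H_dr^2 = 4.0^2 = 16.0
cv = 0.82 * 16.0 / 111
cv = 0.1182 m^2/day


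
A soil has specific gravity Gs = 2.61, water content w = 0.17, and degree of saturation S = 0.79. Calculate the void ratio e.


Result: 0.5616

Derivation:
Using the relation e = Gs * w / S
e = 2.61 * 0.17 / 0.79
e = 0.5616


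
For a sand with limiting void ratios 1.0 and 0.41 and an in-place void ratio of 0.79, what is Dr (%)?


Using Dr = (e_max - e) / (e_max - e_min) * 100
e_max - e = 1.0 - 0.79 = 0.21
e_max - e_min = 1.0 - 0.41 = 0.59
Dr = 0.21 / 0.59 * 100
Dr = 35.59 %


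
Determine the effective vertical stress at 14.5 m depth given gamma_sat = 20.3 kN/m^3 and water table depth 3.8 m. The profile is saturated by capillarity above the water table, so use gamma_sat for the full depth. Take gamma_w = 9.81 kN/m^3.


Result: 189.38 kPa

Derivation:
Total stress = gamma_sat * depth
sigma = 20.3 * 14.5 = 294.35 kPa
Pore water pressure u = gamma_w * (depth - d_wt)
u = 9.81 * (14.5 - 3.8) = 104.967 kPa
Effective stress = sigma - u
sigma' = 294.35 - 104.967 = 189.38 kPa


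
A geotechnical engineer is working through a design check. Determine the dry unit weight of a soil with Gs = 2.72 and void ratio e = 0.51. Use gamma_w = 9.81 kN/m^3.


Result: 17.671 kN/m^3

Derivation:
Using gamma_d = Gs * gamma_w / (1 + e)
gamma_d = 2.72 * 9.81 / (1 + 0.51)
gamma_d = 2.72 * 9.81 / 1.51
gamma_d = 17.671 kN/m^3


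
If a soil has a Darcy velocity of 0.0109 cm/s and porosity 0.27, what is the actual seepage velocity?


Using v_s = v_d / n
v_s = 0.0109 / 0.27
v_s = 0.04037 cm/s


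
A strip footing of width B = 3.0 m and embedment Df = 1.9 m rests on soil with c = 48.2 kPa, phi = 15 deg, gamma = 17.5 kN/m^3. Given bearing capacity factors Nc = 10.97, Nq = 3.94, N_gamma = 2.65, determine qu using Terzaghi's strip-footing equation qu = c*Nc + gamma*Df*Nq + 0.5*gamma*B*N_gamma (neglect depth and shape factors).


Compute qu = c*Nc + gamma*Df*Nq + 0.5*gamma*B*N_gamma
Term 1: 48.2 * 10.97 = 528.754
Term 2: 17.5 * 1.9 * 3.94 = 131.005
Term 3: 0.5 * 17.5 * 3.0 * 2.65 = 69.5625
qu = 528.754 + 131.005 + 69.5625
qu = 729.32 kPa


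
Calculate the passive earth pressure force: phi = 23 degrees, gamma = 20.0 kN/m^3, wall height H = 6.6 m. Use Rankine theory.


Result: 994.31 kN/m

Derivation:
Compute passive earth pressure coefficient:
Kp = tan^2(45 + phi/2) = tan^2(56.5) = 2.282623
Compute passive force:
Pp = 0.5 * Kp * gamma * H^2
Pp = 0.5 * 2.282623 * 20.0 * 6.6^2
Pp = 994.31 kN/m


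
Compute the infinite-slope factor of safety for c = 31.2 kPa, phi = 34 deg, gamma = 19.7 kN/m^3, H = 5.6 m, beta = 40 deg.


Using Fs = c / (gamma*H*sin(beta)*cos(beta)) + tan(phi)/tan(beta)
Cohesion contribution = 31.2 / (19.7*5.6*sin(40)*cos(40))
Cohesion contribution = 0.574353
Friction contribution = tan(34)/tan(40) = 0.803848
Fs = 0.574353 + 0.803848
Fs = 1.378


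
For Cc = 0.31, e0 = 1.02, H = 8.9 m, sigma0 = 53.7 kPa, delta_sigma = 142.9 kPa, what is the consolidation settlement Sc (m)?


Using Sc = Cc * H / (1 + e0) * log10((sigma0 + delta_sigma) / sigma0)
Stress ratio = (53.7 + 142.9) / 53.7 = 3.66108
log10(3.66108) = 0.563609
Cc * H / (1 + e0) = 0.31 * 8.9 / (1 + 1.02) = 1.36584
Sc = 1.36584 * 0.563609
Sc = 0.7698 m


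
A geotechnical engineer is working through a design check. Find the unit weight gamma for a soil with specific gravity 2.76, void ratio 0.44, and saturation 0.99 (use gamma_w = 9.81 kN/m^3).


Result: 21.77 kN/m^3

Derivation:
Using gamma = gamma_w * (Gs + S*e) / (1 + e)
Numerator: Gs + S*e = 2.76 + 0.99*0.44 = 3.1956
Denominator: 1 + e = 1 + 0.44 = 1.44
gamma = 9.81 * 3.1956 / 1.44
gamma = 21.77 kN/m^3


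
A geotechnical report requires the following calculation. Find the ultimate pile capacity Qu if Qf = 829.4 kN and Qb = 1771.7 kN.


Using Qu = Qf + Qb
Qu = 829.4 + 1771.7
Qu = 2601.1 kN


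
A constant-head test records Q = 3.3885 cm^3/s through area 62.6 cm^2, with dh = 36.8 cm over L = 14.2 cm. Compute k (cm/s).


Result: 0.020887 cm/s

Derivation:
Compute hydraulic gradient:
i = dh / L = 36.8 / 14.2 = 2.59155
Then apply Darcy's law:
k = Q / (A * i)
k = 3.3885 / (62.6 * 2.59155)
k = 3.3885 / 162.231
k = 0.020887 cm/s


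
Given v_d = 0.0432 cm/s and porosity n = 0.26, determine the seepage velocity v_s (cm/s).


Using v_s = v_d / n
v_s = 0.0432 / 0.26
v_s = 0.16615 cm/s


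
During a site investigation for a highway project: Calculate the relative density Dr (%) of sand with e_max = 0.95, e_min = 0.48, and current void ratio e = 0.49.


Using Dr = (e_max - e) / (e_max - e_min) * 100
e_max - e = 0.95 - 0.49 = 0.46
e_max - e_min = 0.95 - 0.48 = 0.47
Dr = 0.46 / 0.47 * 100
Dr = 97.87 %


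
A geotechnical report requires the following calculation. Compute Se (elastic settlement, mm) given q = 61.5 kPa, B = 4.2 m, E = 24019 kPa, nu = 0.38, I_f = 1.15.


Using Se = q * B * (1 - nu^2) * I_f / E
1 - nu^2 = 1 - 0.38^2 = 0.8556
Se = 61.5 * 4.2 * 0.8556 * 1.15 / 24019
Se = 0.010581 m
Convert to mm: Se = 0.010581 * 1000 = 10.581 mm


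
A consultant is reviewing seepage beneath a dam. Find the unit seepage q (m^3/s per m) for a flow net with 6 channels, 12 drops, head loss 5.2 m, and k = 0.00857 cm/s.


Result: 0.0002228 m^3/s per m

Derivation:
Convert k to m/s for unit consistency with H:
k = 0.00857 cm/s = 0.00857 / 100 m/s = 8.57e-05 m/s
Using q = k * H * Nf / Nd
Nf / Nd = 6 / 12 = 0.5
q = 8.57e-05 * 5.2 * 0.5
q = 0.0002228 m^3/s per m


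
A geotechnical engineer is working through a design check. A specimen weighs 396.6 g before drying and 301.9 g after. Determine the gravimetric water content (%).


Result: 31.37 %

Derivation:
Using w = (m_wet - m_dry) / m_dry * 100
m_wet - m_dry = 396.6 - 301.9 = 94.7 g
w = 94.7 / 301.9 * 100
w = 31.37 %


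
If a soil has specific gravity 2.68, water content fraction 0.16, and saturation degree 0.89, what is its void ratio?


Result: 0.4818

Derivation:
Using the relation e = Gs * w / S
e = 2.68 * 0.16 / 0.89
e = 0.4818


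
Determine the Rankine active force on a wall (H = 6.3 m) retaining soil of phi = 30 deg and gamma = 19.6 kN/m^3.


Result: 129.65 kN/m

Derivation:
Compute active earth pressure coefficient:
Ka = tan^2(45 - phi/2) = tan^2(30.0) = 0.333333
Compute active force:
Pa = 0.5 * Ka * gamma * H^2
Pa = 0.5 * 0.333333 * 19.6 * 6.3^2
Pa = 129.65 kN/m


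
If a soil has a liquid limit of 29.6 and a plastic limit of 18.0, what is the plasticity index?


Result: 11.6

Derivation:
Using PI = LL - PL
PI = 29.6 - 18.0
PI = 11.6


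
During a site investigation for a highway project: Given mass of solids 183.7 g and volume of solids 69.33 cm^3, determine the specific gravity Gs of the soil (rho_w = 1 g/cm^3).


Using Gs = m_s / (V_s * rho_w)
Since rho_w = 1 g/cm^3:
Gs = 183.7 / 69.33
Gs = 2.65


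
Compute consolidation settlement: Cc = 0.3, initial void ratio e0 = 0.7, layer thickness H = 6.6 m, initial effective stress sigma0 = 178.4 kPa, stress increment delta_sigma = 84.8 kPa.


Result: 0.1967 m

Derivation:
Using Sc = Cc * H / (1 + e0) * log10((sigma0 + delta_sigma) / sigma0)
Stress ratio = (178.4 + 84.8) / 178.4 = 1.47534
log10(1.47534) = 0.168891
Cc * H / (1 + e0) = 0.3 * 6.6 / (1 + 0.7) = 1.16471
Sc = 1.16471 * 0.168891
Sc = 0.1967 m


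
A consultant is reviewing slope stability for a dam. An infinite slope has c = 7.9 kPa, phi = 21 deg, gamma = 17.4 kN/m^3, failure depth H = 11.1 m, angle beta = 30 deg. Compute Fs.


Using Fs = c / (gamma*H*sin(beta)*cos(beta)) + tan(phi)/tan(beta)
Cohesion contribution = 7.9 / (17.4*11.1*sin(30)*cos(30))
Cohesion contribution = 0.0944614
Friction contribution = tan(21)/tan(30) = 0.664872
Fs = 0.0944614 + 0.664872
Fs = 0.759


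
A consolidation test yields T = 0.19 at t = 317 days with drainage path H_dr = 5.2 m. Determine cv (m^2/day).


Result: 0.01621 m^2/day

Derivation:
Using cv = T * H_dr^2 / t
H_dr^2 = 5.2^2 = 27.04
cv = 0.19 * 27.04 / 317
cv = 0.01621 m^2/day


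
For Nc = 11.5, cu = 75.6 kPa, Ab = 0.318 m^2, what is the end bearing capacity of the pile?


Using Qb = Nc * cu * Ab
Qb = 11.5 * 75.6 * 0.318
Qb = 276.47 kN


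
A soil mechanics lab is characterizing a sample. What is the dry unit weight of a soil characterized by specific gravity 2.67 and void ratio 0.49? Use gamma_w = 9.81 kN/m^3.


Using gamma_d = Gs * gamma_w / (1 + e)
gamma_d = 2.67 * 9.81 / (1 + 0.49)
gamma_d = 2.67 * 9.81 / 1.49
gamma_d = 17.579 kN/m^3


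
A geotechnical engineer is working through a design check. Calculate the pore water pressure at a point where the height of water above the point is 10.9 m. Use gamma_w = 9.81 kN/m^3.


Result: 106.93 kPa

Derivation:
Using u = gamma_w * h_w
u = 9.81 * 10.9
u = 106.93 kPa


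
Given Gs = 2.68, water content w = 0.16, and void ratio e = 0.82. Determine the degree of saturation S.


Using S = Gs * w / e
S = 2.68 * 0.16 / 0.82
S = 0.5229


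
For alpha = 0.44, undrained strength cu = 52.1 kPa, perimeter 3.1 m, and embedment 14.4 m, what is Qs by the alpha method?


Using Qs = alpha * cu * perimeter * L
Qs = 0.44 * 52.1 * 3.1 * 14.4
Qs = 1023.33 kN


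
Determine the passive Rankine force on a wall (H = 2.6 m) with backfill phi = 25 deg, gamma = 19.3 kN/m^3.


Result: 160.73 kN/m

Derivation:
Compute passive earth pressure coefficient:
Kp = tan^2(45 + phi/2) = tan^2(57.5) = 2.463913
Compute passive force:
Pp = 0.5 * Kp * gamma * H^2
Pp = 0.5 * 2.463913 * 19.3 * 2.6^2
Pp = 160.73 kN/m


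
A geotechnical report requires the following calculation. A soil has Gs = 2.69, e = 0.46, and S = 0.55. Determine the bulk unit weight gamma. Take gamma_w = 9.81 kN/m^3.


Using gamma = gamma_w * (Gs + S*e) / (1 + e)
Numerator: Gs + S*e = 2.69 + 0.55*0.46 = 2.943
Denominator: 1 + e = 1 + 0.46 = 1.46
gamma = 9.81 * 2.943 / 1.46
gamma = 19.775 kN/m^3


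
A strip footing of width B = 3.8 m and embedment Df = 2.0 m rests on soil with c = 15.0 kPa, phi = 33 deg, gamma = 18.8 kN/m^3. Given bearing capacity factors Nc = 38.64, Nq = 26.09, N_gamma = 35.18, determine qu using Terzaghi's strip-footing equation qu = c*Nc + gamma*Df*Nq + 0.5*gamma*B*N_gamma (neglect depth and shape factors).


Compute qu = c*Nc + gamma*Df*Nq + 0.5*gamma*B*N_gamma
Term 1: 15.0 * 38.64 = 579.6
Term 2: 18.8 * 2.0 * 26.09 = 980.984
Term 3: 0.5 * 18.8 * 3.8 * 35.18 = 1256.6296
qu = 579.6 + 980.984 + 1256.6296
qu = 2817.21 kPa


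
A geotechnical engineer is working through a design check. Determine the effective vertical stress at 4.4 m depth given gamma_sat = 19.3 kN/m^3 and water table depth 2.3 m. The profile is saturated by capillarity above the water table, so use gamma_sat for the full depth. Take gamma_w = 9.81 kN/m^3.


Total stress = gamma_sat * depth
sigma = 19.3 * 4.4 = 84.92 kPa
Pore water pressure u = gamma_w * (depth - d_wt)
u = 9.81 * (4.4 - 2.3) = 20.601 kPa
Effective stress = sigma - u
sigma' = 84.92 - 20.601 = 64.32 kPa


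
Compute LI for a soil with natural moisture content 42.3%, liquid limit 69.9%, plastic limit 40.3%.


First compute the plasticity index:
PI = LL - PL = 69.9 - 40.3 = 29.6
Then compute the liquidity index:
LI = (w - PL) / PI
LI = (42.3 - 40.3) / 29.6
LI = 0.068


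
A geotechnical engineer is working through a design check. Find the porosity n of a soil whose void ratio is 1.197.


Using the relation n = e / (1 + e)
n = 1.197 / (1 + 1.197)
n = 1.197 / 2.197
n = 0.5448


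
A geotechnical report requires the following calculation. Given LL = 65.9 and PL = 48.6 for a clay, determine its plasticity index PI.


Result: 17.3

Derivation:
Using PI = LL - PL
PI = 65.9 - 48.6
PI = 17.3


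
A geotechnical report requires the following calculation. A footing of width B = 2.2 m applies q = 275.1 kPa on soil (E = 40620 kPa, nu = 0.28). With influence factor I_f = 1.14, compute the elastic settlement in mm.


Result: 15.654 mm

Derivation:
Using Se = q * B * (1 - nu^2) * I_f / E
1 - nu^2 = 1 - 0.28^2 = 0.9216
Se = 275.1 * 2.2 * 0.9216 * 1.14 / 40620
Se = 0.015654 m
Convert to mm: Se = 0.015654 * 1000 = 15.654 mm


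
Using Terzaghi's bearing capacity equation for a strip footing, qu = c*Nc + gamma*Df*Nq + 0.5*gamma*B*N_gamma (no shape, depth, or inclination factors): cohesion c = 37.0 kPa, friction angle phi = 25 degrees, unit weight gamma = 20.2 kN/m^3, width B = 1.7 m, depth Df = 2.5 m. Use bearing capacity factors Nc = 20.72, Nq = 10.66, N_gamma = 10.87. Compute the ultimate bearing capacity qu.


Compute qu = c*Nc + gamma*Df*Nq + 0.5*gamma*B*N_gamma
Term 1: 37.0 * 20.72 = 766.64
Term 2: 20.2 * 2.5 * 10.66 = 538.33
Term 3: 0.5 * 20.2 * 1.7 * 10.87 = 186.6379
qu = 766.64 + 538.33 + 186.6379
qu = 1491.61 kPa


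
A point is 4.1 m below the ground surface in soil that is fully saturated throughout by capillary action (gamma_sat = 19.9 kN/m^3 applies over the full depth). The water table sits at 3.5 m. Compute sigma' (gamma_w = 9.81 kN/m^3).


Total stress = gamma_sat * depth
sigma = 19.9 * 4.1 = 81.59 kPa
Pore water pressure u = gamma_w * (depth - d_wt)
u = 9.81 * (4.1 - 3.5) = 5.886 kPa
Effective stress = sigma - u
sigma' = 81.59 - 5.886 = 75.7 kPa


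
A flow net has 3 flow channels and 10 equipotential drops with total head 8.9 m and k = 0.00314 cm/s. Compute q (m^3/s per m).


Result: 8.384e-05 m^3/s per m

Derivation:
Convert k to m/s for unit consistency with H:
k = 0.00314 cm/s = 0.00314 / 100 m/s = 3.14e-05 m/s
Using q = k * H * Nf / Nd
Nf / Nd = 3 / 10 = 0.3
q = 3.14e-05 * 8.9 * 0.3
q = 8.384e-05 m^3/s per m


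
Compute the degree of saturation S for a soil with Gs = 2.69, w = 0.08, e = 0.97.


Using S = Gs * w / e
S = 2.69 * 0.08 / 0.97
S = 0.2219
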